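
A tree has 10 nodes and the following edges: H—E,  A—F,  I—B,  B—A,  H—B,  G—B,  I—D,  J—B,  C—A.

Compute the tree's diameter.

A longest path is F – A – B – H – E, with 4 edges.

4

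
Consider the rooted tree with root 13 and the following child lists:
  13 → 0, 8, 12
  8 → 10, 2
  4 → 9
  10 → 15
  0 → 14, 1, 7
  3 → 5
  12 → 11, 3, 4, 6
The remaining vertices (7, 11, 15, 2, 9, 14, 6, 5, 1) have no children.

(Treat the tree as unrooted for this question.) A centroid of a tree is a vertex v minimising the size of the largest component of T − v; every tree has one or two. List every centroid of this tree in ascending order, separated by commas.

If 13 is removed the pieces have sizes 7, 4, 4, all ≤ ⌊16/2⌋ = 8.
No neighbour of 13 does as well, so 13 is the unique centroid.

13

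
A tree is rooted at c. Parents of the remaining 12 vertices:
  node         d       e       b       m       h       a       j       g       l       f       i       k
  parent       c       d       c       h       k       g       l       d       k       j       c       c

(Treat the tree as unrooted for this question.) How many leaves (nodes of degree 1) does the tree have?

The leaves are a, b, e, f, i, m.
That is 6 leaves.

6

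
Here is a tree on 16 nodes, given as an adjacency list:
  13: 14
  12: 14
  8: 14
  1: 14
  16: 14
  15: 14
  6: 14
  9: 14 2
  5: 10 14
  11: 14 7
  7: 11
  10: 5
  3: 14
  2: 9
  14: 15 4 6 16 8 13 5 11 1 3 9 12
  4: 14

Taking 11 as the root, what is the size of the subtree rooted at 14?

Descendants of 14 (including itself): 14, 5, 3, 15, 9, 12, 13, 8, 4, 6, 1, 16, 10, 2. That's 14.

14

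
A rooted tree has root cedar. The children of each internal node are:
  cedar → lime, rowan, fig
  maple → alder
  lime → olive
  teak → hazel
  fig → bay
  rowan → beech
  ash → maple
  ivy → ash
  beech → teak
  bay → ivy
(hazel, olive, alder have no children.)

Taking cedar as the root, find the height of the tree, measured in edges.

6

A deepest node is alder, reached by cedar–fig–bay–ivy–ash–maple–alder.
That path has 6 edges, so the height is 6.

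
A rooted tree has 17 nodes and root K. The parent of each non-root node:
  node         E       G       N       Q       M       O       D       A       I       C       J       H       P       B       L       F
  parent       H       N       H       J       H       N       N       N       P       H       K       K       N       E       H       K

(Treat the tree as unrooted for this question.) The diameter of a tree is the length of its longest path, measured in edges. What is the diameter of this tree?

A longest path is I-P-N-H-K-J-Q, with 6 edges.

6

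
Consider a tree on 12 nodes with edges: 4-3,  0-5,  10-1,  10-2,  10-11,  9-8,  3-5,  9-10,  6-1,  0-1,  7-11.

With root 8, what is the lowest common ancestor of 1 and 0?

1

Path 1→root: 1 10 9 8; path 0→root: 0 1 10 9 8.
First common node: 1.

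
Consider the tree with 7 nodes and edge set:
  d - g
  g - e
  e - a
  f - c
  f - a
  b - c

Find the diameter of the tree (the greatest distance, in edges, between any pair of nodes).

6

Starting from d, a farthest node is b at distance 6.
One longest path: d–g–e–a–f–c–b.
So the diameter is 6.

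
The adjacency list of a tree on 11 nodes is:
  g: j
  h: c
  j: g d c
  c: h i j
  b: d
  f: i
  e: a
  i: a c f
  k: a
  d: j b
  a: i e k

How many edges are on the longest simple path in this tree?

6

A longest path is e - a - i - c - j - d - b, with 6 edges.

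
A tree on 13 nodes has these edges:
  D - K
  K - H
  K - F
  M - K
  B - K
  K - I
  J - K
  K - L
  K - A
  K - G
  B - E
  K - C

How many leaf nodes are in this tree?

11

Exactly 11 nodes have a single neighbour: A, C, D, E, F, G, H, I, J, L, M.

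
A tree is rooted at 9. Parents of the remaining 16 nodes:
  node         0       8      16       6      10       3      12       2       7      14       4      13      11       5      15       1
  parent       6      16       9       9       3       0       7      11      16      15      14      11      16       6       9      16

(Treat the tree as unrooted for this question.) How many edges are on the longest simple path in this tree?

BFS from 10 reaches 13 last, at distance 7; BFS from 13 confirms no node is farther.
Path: 10 – 3 – 0 – 6 – 9 – 16 – 11 – 13.

7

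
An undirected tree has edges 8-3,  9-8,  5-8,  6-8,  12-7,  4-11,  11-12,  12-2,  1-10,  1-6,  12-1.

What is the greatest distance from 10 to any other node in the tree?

4

The node farthest from 10 is 3 (4, 9, 5 also at distance 4), via 10–1–6–8–3 — 4 edges.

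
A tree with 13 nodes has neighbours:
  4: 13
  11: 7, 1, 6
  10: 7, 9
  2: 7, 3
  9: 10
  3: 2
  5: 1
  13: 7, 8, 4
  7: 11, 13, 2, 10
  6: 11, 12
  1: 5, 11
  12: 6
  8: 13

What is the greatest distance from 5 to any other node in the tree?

5

A farthest node from 5 is 4 (8, 3, 9 also at distance 5).
The path 5–1–11–7–13–4 has 5 edges.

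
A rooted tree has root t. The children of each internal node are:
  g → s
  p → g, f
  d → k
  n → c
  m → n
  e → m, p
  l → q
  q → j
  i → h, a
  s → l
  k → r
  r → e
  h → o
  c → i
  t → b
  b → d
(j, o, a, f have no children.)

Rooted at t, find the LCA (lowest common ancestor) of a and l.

e

Path a→root: a i c n m e r k d b t; path l→root: l s g p e r k d b t.
First common node: e.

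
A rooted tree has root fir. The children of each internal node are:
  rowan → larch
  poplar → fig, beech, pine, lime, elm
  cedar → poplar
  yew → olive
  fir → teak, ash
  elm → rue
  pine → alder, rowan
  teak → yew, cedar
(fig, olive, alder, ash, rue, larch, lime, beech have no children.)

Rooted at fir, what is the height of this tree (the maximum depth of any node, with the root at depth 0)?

6

larch sits deepest: fir – teak – cedar – poplar – pine – rowan – larch — 6 edges from the root.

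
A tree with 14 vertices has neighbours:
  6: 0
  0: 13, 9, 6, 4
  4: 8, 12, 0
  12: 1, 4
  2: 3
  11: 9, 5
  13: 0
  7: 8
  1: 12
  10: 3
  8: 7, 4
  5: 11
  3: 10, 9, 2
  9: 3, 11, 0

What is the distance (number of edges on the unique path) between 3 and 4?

3

Walking from 3: 3 – 9 – 0 – 4. Length 3.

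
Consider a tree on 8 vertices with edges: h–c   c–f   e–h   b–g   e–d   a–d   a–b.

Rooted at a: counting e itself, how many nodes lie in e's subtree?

The subtree rooted at e contains: e, h, c, f — 4 nodes.

4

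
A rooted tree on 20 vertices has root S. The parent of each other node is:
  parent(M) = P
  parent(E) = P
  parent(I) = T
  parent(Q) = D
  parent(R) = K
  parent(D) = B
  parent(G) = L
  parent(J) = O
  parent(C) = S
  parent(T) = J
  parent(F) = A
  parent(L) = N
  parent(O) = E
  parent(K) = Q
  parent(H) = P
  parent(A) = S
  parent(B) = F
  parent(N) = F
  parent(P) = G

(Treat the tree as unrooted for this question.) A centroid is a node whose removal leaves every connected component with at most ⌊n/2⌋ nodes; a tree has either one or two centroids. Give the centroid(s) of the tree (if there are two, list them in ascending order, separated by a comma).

Removing N splits the tree into components of sizes 10, 9; the largest is 10 ≤ ⌊20/2⌋ = 10.
Its neighbour L also leaves a largest component of size 10, so both are centroids.

L, N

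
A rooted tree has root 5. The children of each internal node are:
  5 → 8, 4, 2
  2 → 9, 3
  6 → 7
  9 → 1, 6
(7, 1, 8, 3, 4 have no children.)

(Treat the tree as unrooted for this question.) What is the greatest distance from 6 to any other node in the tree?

4

A farthest node from 6 is 4 (8 also at distance 4).
The path 6–9–2–5–4 has 4 edges.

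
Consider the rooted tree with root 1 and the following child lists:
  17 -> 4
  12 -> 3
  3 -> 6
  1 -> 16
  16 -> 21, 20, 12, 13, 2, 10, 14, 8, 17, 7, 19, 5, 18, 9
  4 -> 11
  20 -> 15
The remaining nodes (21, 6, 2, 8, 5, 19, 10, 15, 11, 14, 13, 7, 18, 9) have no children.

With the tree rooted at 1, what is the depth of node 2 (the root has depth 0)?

2

1 → 16 → 2 — 2 edges.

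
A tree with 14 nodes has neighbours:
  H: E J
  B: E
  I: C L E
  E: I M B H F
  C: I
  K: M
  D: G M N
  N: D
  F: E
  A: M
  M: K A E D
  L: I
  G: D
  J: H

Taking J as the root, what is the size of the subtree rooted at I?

3

The subtree rooted at I contains: I, C, L — 3 nodes.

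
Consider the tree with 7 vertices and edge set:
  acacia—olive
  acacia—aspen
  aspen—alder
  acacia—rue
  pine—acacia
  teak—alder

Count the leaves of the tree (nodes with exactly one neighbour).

4

Degree-1 nodes: olive, pine, rue, teak — 4 of them.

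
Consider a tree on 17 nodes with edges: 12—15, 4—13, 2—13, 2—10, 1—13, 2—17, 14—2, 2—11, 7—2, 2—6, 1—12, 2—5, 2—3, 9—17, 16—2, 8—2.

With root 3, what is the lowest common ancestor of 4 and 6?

2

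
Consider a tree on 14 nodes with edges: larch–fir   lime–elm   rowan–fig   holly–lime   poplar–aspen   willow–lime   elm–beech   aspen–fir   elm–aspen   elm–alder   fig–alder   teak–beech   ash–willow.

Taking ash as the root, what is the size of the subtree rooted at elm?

10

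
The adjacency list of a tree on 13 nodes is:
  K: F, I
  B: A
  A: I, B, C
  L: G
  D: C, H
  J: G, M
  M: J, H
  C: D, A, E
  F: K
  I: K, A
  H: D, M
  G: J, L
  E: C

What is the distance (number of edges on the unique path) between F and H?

The path is F - K - I - A - C - D - H, which has 6 edges.

6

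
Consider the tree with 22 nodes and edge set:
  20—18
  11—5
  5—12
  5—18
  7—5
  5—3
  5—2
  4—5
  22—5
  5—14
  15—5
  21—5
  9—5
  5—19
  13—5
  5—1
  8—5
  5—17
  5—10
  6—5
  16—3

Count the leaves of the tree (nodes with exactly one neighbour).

19

Degree-1 nodes: 1, 2, 4, 6, 7, 8, 9, 10, 11, 12, 13, 14, 15, 16, 17, 19, 20, 21, 22 — 19 of them.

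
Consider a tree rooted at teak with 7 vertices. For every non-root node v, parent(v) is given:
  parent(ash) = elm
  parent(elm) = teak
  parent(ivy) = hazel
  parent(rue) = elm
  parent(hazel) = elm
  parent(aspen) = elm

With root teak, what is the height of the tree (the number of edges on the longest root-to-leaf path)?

3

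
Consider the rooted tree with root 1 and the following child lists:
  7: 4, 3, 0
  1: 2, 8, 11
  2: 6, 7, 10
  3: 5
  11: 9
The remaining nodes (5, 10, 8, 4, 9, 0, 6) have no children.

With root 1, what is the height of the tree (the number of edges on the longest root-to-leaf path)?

The longest root-to-leaf path is 1-2-7-3-5 (4 edges).

4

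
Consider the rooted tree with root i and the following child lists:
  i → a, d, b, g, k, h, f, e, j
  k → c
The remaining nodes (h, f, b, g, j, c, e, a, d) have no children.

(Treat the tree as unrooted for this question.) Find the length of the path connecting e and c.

3

e – i – k – c: 3 edges.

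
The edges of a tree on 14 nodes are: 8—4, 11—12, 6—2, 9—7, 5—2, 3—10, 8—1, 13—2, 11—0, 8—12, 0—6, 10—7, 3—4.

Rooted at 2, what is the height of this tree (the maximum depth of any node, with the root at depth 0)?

10

A deepest node is 9, reached by 2 – 6 – 0 – 11 – 12 – 8 – 4 – 3 – 10 – 7 – 9.
That path has 10 edges, so the height is 10.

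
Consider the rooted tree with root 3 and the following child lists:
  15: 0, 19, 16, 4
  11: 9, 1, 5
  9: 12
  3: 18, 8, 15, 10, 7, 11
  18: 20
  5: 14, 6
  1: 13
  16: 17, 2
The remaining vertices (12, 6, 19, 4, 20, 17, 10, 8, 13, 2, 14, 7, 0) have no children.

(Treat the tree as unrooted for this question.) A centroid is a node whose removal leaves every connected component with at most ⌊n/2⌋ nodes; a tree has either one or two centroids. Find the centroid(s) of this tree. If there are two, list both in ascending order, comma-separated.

3

Delete 3: the remaining components have sizes 8, 7, 2, 1, 1, 1. Max 8 ≤ 10, so 3 is a centroid.
Every other node leaves some component of size > 10, so the centroid is unique.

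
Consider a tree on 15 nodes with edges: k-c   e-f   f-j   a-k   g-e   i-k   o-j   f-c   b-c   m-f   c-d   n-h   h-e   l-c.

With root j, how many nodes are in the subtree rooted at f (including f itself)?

13

The subtree rooted at f contains: f, c, e, m, k, l, d, b, g, h, a, i, n — 13 nodes.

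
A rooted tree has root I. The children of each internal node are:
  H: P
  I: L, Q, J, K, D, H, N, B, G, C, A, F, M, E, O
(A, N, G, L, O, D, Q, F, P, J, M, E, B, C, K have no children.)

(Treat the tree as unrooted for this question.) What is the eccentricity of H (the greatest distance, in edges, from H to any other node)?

The node farthest from H is M (D, A, K, O, J, E, G, C, N, F, B, Q, L also at distance 2), via H – I – M — 2 edges.

2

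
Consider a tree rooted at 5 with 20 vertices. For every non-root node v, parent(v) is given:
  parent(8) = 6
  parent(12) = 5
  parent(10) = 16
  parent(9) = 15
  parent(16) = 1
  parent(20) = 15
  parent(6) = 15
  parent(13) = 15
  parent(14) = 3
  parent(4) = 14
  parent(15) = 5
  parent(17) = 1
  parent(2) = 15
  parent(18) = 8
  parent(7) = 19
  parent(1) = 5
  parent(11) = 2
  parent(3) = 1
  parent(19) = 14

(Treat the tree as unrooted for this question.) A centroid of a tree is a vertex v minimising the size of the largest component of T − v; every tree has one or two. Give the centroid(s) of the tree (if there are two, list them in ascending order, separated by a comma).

Delete 5: the remaining components have sizes 9, 9, 1. Max 9 ≤ 10, so 5 is a centroid.
No neighbour of 5 does as well, so 5 is the unique centroid.

5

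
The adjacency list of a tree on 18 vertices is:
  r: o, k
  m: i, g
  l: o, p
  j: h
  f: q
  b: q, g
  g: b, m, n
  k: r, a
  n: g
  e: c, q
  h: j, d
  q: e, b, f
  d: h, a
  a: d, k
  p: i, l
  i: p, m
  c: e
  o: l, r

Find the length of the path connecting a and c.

12

a – k – r – o – l – p – i – m – g – b – q – e – c: 12 edges.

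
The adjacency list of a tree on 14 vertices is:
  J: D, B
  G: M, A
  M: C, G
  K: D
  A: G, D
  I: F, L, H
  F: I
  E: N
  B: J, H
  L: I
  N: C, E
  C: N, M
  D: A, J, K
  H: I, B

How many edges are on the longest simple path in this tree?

11

Starting from L, a farthest node is E at distance 11.
One longest path: L – I – H – B – J – D – A – G – M – C – N – E.
So the diameter is 11.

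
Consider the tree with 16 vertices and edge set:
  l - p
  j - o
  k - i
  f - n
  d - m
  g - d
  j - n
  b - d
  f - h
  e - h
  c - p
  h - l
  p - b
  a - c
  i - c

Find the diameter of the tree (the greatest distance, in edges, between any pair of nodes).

A longest path is o–j–n–f–h–l–p–b–d–g, with 9 edges.

9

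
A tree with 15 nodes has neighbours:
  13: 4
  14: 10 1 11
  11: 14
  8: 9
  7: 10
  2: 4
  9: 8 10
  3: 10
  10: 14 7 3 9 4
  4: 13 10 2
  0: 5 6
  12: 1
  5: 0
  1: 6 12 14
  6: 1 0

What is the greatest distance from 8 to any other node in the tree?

7

The node farthest from 8 is 5, via 8–9–10–14–1–6–0–5 — 7 edges.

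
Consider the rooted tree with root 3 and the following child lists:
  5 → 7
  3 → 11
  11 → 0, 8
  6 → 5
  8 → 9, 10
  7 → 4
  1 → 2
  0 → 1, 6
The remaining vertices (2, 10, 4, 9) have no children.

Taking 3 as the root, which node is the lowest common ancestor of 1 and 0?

Path 1→root: 1 0 11 3; path 0→root: 0 11 3.
First common node: 0.

0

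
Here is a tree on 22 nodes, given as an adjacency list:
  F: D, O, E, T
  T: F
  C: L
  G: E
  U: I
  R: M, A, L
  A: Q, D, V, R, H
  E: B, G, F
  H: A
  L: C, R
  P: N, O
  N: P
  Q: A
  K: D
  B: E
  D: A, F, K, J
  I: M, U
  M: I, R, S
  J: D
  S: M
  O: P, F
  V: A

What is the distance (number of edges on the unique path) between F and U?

6

F - D - A - R - M - I - U: 6 edges.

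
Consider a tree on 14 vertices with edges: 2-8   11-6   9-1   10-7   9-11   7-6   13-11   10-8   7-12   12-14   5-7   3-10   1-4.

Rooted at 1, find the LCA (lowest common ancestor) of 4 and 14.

1

Ancestors of 4 (toward the root): 4, 1.
Ancestors of 14: 14, 12, 7, 6, 11, 9, 1.
The deepest node appearing in both lists is 1.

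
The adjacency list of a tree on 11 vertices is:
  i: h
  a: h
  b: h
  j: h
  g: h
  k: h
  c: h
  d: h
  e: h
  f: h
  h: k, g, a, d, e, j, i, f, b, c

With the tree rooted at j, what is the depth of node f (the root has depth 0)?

2

j – h – f — 2 edges.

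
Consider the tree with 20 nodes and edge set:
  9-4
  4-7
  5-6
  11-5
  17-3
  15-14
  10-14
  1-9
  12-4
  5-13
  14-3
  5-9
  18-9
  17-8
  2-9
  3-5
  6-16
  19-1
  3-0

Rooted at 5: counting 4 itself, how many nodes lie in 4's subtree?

3

Descendants of 4 (including itself): 4, 12, 7. That's 3.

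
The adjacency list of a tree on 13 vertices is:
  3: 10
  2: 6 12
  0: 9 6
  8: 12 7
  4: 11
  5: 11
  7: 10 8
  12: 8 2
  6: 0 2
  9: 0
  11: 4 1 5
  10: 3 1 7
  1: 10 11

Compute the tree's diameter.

10

A longest path is 4-11-1-10-7-8-12-2-6-0-9, with 10 edges.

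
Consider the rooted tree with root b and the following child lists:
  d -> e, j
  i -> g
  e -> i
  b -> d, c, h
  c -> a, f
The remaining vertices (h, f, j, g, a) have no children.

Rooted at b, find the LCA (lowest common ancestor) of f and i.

b

Ancestors of f (toward the root): f, c, b.
Ancestors of i: i, e, d, b.
The deepest node appearing in both lists is b.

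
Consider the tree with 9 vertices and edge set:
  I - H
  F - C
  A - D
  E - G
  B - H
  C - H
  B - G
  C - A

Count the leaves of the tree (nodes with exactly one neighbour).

Exactly 4 nodes have a single neighbour: D, E, F, I.

4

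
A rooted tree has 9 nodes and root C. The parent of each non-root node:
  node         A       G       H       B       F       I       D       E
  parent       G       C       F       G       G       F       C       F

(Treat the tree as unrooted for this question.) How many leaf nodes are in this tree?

6

Exactly 6 nodes have a single neighbour: A, B, D, E, H, I.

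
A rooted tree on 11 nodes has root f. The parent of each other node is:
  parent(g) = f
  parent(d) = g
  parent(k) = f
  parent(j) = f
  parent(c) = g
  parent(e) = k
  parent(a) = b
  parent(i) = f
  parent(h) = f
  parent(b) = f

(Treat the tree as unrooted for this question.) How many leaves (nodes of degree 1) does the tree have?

7

Exactly 7 nodes have a single neighbour: a, c, d, e, h, i, j.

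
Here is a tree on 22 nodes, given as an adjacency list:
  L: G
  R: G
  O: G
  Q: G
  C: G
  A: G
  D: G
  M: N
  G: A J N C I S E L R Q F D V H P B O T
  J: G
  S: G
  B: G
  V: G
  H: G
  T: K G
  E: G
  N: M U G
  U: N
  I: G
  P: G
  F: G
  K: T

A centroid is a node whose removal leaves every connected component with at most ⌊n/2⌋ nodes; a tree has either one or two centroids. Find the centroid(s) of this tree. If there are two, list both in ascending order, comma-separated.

G

Delete G: the remaining components have sizes 3, 2, 1, 1, 1, 1, 1, 1, 1, 1, 1, 1, 1, 1, 1, 1, 1, 1. Max 3 ≤ 11, so G is a centroid.
Every other node leaves some component of size > 11, so the centroid is unique.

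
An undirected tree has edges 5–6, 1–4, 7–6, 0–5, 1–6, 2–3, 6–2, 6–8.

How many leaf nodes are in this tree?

Exactly 5 nodes have a single neighbour: 0, 3, 4, 7, 8.

5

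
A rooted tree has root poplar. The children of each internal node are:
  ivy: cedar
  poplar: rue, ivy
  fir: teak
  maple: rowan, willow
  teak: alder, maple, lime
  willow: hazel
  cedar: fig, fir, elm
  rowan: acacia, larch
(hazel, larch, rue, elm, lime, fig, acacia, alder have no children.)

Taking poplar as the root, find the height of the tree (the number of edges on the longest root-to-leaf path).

The longest root-to-leaf path is poplar – ivy – cedar – fir – teak – maple – rowan – larch (7 edges).

7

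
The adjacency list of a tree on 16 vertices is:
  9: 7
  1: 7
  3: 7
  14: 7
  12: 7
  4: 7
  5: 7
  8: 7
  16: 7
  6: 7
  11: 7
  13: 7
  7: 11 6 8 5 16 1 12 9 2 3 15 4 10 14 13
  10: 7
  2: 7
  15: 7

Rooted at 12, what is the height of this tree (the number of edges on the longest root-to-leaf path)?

2

A deepest node is 4, reached by 12–7–4.
That path has 2 edges, so the height is 2.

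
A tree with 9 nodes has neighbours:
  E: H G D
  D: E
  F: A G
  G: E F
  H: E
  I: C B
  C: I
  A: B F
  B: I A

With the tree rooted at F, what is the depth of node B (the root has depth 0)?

2

Path from F to B: F → A → B, which has 2 edges.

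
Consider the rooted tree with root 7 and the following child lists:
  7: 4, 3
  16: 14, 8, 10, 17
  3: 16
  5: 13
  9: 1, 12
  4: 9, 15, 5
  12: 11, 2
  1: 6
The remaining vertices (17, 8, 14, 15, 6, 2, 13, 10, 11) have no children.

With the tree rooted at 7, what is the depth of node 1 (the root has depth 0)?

7 – 4 – 9 – 1 — 3 edges.

3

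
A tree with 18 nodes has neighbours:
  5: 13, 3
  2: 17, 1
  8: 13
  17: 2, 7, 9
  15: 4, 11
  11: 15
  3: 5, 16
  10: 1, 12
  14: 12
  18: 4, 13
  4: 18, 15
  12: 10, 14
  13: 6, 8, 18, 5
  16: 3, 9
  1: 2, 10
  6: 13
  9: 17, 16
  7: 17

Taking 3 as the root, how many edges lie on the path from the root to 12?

Path from 3 to 12: 3 → 16 → 9 → 17 → 2 → 1 → 10 → 12, which has 7 edges.

7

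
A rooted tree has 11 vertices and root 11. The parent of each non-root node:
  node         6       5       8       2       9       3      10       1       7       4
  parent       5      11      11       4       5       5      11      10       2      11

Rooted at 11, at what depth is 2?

11 – 4 – 2 — 2 edges.

2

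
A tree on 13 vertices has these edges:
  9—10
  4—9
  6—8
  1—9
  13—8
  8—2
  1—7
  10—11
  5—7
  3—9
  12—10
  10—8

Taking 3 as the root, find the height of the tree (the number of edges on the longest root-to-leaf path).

4

A deepest node is 13, reached by 3 → 9 → 10 → 8 → 13.
That path has 4 edges, so the height is 4.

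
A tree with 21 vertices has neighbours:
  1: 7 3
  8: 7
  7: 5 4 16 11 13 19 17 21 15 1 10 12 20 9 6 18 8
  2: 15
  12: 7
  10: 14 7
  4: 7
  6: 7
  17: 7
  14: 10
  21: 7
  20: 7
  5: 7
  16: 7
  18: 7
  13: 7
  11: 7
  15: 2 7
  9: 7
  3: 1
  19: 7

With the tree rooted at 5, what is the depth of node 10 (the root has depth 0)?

2

Path from 5 to 10: 5 – 7 – 10, which has 2 edges.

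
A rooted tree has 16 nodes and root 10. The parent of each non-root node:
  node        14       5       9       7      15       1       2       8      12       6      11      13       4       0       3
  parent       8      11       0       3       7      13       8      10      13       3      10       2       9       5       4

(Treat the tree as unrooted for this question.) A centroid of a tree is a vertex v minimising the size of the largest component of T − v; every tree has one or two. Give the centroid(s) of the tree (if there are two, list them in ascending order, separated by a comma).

If 5 is removed the pieces have sizes 8, 7, all ≤ ⌊16/2⌋ = 8.
11 is adjacent to 5 and is also a centroid (the largest component after removing it is likewise 8).

5, 11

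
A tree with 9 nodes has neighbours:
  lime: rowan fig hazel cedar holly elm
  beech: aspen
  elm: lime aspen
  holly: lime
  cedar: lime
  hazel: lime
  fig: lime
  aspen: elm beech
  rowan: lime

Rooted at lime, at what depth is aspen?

2

Path from lime to aspen: lime–elm–aspen, which has 2 edges.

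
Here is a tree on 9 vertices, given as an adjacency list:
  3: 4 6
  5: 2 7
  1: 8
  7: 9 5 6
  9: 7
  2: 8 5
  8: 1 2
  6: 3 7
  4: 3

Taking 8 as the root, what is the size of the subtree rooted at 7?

5

Descendants of 7 (including itself): 7, 9, 6, 3, 4. That's 5.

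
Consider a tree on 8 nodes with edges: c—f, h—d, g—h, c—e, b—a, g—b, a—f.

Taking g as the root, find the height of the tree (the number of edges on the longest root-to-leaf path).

The longest root-to-leaf path is g – b – a – f – c – e (5 edges).

5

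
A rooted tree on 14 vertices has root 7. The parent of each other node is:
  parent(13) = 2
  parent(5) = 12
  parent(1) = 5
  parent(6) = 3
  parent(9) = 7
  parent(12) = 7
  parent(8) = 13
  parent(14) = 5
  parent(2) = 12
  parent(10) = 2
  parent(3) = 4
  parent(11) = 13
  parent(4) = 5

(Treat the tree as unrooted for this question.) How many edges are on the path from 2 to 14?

3

The path is 2 - 12 - 5 - 14, which has 3 edges.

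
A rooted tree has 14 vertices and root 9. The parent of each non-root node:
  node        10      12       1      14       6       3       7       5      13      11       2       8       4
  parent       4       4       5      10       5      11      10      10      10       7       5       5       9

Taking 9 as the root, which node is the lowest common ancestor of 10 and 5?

10

Ancestors of 10 (toward the root): 10, 4, 9.
Ancestors of 5: 5, 10, 4, 9.
The deepest node appearing in both lists is 10.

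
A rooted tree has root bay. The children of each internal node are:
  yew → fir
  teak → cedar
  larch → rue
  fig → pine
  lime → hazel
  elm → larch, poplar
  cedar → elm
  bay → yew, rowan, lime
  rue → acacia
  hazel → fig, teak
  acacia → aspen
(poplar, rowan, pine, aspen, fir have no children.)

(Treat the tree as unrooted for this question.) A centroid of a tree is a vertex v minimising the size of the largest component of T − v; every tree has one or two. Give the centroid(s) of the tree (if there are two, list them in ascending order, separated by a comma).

hazel, teak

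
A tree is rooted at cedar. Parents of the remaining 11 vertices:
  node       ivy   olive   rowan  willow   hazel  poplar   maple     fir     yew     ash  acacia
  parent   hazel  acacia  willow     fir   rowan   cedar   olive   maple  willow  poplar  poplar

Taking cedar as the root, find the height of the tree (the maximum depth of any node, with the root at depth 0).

9

ivy sits deepest: cedar-poplar-acacia-olive-maple-fir-willow-rowan-hazel-ivy — 9 edges from the root.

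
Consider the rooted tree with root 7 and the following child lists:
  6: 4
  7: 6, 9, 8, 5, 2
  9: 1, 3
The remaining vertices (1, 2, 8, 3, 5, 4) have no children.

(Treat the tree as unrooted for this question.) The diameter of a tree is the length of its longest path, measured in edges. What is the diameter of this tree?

BFS from 4 reaches 1 last, at distance 4; BFS from 1 confirms no node is farther.
Path: 4 – 6 – 7 – 9 – 1.

4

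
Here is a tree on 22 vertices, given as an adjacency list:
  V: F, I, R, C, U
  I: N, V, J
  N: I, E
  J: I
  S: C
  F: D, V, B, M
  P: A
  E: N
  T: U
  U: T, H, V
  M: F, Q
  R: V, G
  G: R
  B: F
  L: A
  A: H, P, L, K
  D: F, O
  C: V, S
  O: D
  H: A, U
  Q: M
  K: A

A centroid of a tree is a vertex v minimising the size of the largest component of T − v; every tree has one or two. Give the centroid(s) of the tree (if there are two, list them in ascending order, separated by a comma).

V

Delete V: the remaining components have sizes 7, 6, 4, 2, 2. Max 7 ≤ 11, so V is a centroid.
No neighbour of V does as well, so V is the unique centroid.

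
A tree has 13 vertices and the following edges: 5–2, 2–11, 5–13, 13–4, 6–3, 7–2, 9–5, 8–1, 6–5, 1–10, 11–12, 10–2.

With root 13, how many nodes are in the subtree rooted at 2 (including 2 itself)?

The subtree rooted at 2 contains: 2, 11, 10, 7, 12, 1, 8 — 7 nodes.

7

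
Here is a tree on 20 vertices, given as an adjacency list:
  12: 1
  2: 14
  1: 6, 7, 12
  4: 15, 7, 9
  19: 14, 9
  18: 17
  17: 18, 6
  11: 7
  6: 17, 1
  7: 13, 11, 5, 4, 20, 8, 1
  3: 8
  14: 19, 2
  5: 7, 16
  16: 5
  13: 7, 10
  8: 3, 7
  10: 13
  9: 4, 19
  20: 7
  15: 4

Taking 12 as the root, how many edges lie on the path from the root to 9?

12 – 1 – 7 – 4 – 9 — 4 edges.

4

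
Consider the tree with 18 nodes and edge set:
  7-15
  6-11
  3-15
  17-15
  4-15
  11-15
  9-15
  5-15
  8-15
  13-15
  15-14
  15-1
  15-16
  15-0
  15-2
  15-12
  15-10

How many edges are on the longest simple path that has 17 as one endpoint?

3

A farthest node from 17 is 6.
The path 17–15–11–6 has 3 edges.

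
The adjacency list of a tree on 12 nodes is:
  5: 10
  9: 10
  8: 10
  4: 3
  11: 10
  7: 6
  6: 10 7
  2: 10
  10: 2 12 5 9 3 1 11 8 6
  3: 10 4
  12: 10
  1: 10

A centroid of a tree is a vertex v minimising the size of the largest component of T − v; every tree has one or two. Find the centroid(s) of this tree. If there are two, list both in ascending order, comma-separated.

10

Delete 10: the remaining components have sizes 2, 2, 1, 1, 1, 1, 1, 1, 1. Max 2 ≤ 6, so 10 is a centroid.
No neighbour of 10 does as well, so 10 is the unique centroid.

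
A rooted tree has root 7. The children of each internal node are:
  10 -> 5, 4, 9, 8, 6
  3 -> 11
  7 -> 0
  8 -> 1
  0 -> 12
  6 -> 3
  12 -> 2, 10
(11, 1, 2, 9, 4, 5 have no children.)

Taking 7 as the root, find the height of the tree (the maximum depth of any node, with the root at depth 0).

A deepest node is 11, reached by 7–0–12–10–6–3–11.
That path has 6 edges, so the height is 6.

6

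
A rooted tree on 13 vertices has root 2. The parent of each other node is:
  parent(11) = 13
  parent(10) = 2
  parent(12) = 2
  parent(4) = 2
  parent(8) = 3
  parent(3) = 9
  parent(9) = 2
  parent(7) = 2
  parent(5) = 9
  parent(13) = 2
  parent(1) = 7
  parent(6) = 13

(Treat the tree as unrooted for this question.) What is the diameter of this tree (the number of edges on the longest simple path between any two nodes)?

5

BFS from 8 reaches 1 last, at distance 5; BFS from 1 confirms no node is farther.
Path: 8 - 3 - 9 - 2 - 7 - 1.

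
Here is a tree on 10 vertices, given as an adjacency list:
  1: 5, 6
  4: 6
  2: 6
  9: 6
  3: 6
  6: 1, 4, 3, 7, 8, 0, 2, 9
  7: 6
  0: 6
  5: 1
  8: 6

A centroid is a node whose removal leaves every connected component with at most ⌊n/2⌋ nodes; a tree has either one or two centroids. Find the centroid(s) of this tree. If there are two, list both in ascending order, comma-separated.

6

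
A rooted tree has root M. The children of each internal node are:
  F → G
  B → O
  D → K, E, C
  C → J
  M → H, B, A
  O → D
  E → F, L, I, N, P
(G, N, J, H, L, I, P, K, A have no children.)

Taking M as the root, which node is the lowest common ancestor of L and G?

E

Ancestors of L (toward the root): L, E, D, O, B, M.
Ancestors of G: G, F, E, D, O, B, M.
The deepest node appearing in both lists is E.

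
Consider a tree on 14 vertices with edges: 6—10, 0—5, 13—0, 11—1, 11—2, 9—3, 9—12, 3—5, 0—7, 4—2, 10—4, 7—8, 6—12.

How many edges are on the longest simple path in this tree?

A longest path is 1–11–2–4–10–6–12–9–3–5–0–7–8, with 12 edges.

12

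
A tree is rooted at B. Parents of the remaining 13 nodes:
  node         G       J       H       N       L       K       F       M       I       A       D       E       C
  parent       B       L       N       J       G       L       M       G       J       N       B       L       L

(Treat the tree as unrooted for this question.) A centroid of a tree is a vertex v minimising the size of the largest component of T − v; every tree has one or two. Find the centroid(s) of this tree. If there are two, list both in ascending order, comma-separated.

Removing L splits the tree into components of sizes 5, 5, 1, 1, 1; the largest is 5 ≤ ⌊14/2⌋ = 7.
No neighbour of L does as well, so L is the unique centroid.

L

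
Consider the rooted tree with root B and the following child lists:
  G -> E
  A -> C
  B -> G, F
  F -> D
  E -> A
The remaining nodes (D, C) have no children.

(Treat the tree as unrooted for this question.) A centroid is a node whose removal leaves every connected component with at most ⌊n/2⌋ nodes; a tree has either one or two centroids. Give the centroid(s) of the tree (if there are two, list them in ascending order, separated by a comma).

G

Removing G splits the tree into components of sizes 3, 3; the largest is 3 ≤ ⌊7/2⌋ = 3.
No neighbour of G does as well, so G is the unique centroid.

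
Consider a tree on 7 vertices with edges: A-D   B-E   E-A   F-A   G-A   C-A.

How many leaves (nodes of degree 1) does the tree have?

5

The leaves are B, C, D, F, G.
That is 5 leaves.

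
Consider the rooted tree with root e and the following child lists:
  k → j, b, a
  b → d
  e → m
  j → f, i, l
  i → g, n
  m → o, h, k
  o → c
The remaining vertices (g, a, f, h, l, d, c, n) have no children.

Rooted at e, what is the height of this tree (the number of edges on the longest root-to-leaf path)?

A deepest node is g, reached by e–m–k–j–i–g.
That path has 5 edges, so the height is 5.

5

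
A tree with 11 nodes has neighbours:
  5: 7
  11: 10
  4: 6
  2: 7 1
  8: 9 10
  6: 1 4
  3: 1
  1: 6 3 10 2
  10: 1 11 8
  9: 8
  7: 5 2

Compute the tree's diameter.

6

BFS from 5 reaches 9 last, at distance 6; BFS from 9 confirms no node is farther.
Path: 5 – 7 – 2 – 1 – 10 – 8 – 9.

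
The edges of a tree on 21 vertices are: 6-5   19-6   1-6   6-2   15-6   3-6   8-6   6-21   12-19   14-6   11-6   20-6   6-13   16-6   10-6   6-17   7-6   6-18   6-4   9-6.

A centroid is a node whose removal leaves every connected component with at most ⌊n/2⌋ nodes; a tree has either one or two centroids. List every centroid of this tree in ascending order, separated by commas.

6

If 6 is removed the pieces have sizes 2, 1, 1, 1, 1, 1, 1, 1, 1, 1, 1, 1, 1, 1, 1, 1, 1, 1, 1, all ≤ ⌊21/2⌋ = 10.
Every other node leaves some component of size > 10, so the centroid is unique.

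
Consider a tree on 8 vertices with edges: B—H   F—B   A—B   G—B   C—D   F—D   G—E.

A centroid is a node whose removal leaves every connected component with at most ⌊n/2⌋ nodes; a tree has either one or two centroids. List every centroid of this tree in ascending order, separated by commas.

B

If B is removed the pieces have sizes 3, 2, 1, 1, all ≤ ⌊8/2⌋ = 4.
No neighbour of B does as well, so B is the unique centroid.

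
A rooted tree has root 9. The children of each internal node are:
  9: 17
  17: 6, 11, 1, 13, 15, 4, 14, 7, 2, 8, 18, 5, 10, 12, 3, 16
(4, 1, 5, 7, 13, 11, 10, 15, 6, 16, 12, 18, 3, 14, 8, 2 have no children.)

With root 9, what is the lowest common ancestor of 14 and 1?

Ancestors of 14 (toward the root): 14, 17, 9.
Ancestors of 1: 1, 17, 9.
The deepest node appearing in both lists is 17.

17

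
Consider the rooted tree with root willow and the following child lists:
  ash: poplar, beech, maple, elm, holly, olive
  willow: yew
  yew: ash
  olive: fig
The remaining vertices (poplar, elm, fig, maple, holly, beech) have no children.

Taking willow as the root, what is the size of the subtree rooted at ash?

8

The subtree rooted at ash contains: ash, holly, olive, elm, poplar, beech, maple, fig — 8 nodes.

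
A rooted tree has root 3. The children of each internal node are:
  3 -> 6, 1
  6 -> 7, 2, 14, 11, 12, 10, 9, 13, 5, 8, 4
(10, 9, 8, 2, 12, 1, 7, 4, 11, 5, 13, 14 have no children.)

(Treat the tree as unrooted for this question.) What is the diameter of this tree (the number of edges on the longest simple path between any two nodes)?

3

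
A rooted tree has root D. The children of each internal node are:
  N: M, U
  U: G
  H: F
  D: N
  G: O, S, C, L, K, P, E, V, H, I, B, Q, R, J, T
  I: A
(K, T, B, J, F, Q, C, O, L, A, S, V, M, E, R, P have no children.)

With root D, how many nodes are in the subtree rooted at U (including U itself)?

19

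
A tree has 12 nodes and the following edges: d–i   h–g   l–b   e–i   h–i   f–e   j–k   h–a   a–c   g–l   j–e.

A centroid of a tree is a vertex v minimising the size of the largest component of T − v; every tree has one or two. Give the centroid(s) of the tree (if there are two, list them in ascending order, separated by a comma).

If h is removed the pieces have sizes 6, 3, 2, all ≤ ⌊12/2⌋ = 6.
i is adjacent to h and is also a centroid (the largest component after removing it is likewise 6).

h, i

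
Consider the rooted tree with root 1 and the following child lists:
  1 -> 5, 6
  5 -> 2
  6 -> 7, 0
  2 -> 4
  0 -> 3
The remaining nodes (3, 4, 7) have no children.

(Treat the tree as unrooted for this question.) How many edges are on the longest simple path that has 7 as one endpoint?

5

Distances from 7 peak at 5, attained at 4.
7-6-1-5-2-4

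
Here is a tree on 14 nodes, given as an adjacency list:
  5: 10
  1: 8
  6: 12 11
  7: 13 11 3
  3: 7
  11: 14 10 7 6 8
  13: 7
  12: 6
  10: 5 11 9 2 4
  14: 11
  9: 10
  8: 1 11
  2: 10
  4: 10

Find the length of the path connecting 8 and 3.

8–11–7–3: 3 edges.

3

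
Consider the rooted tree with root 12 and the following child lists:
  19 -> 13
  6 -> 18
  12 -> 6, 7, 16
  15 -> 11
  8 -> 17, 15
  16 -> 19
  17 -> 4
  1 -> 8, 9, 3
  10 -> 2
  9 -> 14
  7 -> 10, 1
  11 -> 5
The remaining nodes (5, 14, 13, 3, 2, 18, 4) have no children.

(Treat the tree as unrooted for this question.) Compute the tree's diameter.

9

Starting from 5, a farthest node is 13 at distance 9.
One longest path: 5-11-15-8-1-7-12-16-19-13.
So the diameter is 9.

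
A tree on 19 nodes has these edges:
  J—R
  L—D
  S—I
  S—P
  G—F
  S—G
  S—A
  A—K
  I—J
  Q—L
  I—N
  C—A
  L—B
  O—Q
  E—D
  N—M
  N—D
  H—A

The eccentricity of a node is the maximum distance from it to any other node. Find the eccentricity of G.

The node farthest from G is O, via G-S-I-N-D-L-Q-O — 7 edges.

7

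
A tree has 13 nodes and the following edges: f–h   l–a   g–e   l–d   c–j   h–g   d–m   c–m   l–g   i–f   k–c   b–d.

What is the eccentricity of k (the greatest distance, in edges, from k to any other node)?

The node farthest from k is i, via k-c-m-d-l-g-h-f-i — 8 edges.

8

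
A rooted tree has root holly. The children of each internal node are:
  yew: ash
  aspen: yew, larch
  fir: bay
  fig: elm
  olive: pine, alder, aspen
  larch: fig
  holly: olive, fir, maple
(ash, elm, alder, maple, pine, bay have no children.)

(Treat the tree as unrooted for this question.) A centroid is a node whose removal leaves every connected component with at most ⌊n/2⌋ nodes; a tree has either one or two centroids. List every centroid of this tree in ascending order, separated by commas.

Removing olive splits the tree into components of sizes 6, 4, 1, 1; the largest is 6 ≤ ⌊13/2⌋ = 6.
No neighbour of olive does as well, so olive is the unique centroid.

olive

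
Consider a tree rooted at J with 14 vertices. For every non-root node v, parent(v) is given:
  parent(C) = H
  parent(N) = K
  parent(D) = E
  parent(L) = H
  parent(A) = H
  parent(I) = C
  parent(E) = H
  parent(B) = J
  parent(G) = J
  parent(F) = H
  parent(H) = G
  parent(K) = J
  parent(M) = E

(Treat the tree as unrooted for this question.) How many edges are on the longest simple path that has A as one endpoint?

5

Distances from A peak at 5, attained at N.
A-H-G-J-K-N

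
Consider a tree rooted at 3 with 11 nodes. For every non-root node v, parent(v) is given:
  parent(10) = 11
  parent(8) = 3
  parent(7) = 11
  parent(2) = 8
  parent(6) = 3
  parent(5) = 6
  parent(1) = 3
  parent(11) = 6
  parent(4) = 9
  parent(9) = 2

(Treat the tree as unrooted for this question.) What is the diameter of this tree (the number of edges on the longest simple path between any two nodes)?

7

BFS from 4 reaches 7 last, at distance 7; BFS from 7 confirms no node is farther.
Path: 4-9-2-8-3-6-11-7.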